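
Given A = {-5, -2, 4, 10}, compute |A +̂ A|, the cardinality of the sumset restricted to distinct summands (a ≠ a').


Restricted sumset: A +̂ A = {a + a' : a ∈ A, a' ∈ A, a ≠ a'}.
Equivalently, take A + A and drop any sum 2a that is achievable ONLY as a + a for a ∈ A (i.e. sums representable only with equal summands).
Enumerate pairs (a, a') with a < a' (symmetric, so each unordered pair gives one sum; this covers all a ≠ a'):
  -5 + -2 = -7
  -5 + 4 = -1
  -5 + 10 = 5
  -2 + 4 = 2
  -2 + 10 = 8
  4 + 10 = 14
Collected distinct sums: {-7, -1, 2, 5, 8, 14}
|A +̂ A| = 6
(Reference bound: |A +̂ A| ≥ 2|A| - 3 for |A| ≥ 2, with |A| = 4 giving ≥ 5.)

|A +̂ A| = 6


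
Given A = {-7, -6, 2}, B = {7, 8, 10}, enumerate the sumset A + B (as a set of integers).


A + B = {a + b : a ∈ A, b ∈ B}.
Enumerate all |A|·|B| = 3·3 = 9 pairs (a, b) and collect distinct sums.
a = -7: -7+7=0, -7+8=1, -7+10=3
a = -6: -6+7=1, -6+8=2, -6+10=4
a = 2: 2+7=9, 2+8=10, 2+10=12
Collecting distinct sums: A + B = {0, 1, 2, 3, 4, 9, 10, 12}
|A + B| = 8

A + B = {0, 1, 2, 3, 4, 9, 10, 12}


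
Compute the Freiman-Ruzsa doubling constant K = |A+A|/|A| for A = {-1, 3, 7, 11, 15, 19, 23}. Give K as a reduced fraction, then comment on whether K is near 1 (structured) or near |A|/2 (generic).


|A| = 7.
Compute A + A by enumerating all 49 pairs.
A + A = {-2, 2, 6, 10, 14, 18, 22, 26, 30, 34, 38, 42, 46}, so |A + A| = 13.
K = |A + A| / |A| = 13/7 (already in lowest terms) ≈ 1.8571.
Reference: AP of size 7 gives K = 13/7 ≈ 1.8571; a fully generic set of size 7 gives K ≈ 4.0000.

|A| = 7, |A + A| = 13, K = 13/7.


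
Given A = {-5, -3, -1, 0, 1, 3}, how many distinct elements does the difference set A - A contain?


A - A = {a - a' : a, a' ∈ A}; |A| = 6.
Bounds: 2|A|-1 ≤ |A - A| ≤ |A|² - |A| + 1, i.e. 11 ≤ |A - A| ≤ 31.
Note: 0 ∈ A - A always (from a - a). The set is symmetric: if d ∈ A - A then -d ∈ A - A.
Enumerate nonzero differences d = a - a' with a > a' (then include -d):
Positive differences: {1, 2, 3, 4, 5, 6, 8}
Full difference set: {0} ∪ (positive diffs) ∪ (negative diffs).
|A - A| = 1 + 2·7 = 15 (matches direct enumeration: 15).

|A - A| = 15


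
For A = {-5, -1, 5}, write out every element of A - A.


A - A = {a - a' : a, a' ∈ A}.
Compute a - a' for each ordered pair (a, a'):
a = -5: -5--5=0, -5--1=-4, -5-5=-10
a = -1: -1--5=4, -1--1=0, -1-5=-6
a = 5: 5--5=10, 5--1=6, 5-5=0
Collecting distinct values (and noting 0 appears from a-a):
A - A = {-10, -6, -4, 0, 4, 6, 10}
|A - A| = 7

A - A = {-10, -6, -4, 0, 4, 6, 10}


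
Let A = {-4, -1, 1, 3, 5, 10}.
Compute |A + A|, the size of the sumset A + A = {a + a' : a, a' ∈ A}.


A + A = {a + a' : a, a' ∈ A}; |A| = 6.
General bounds: 2|A| - 1 ≤ |A + A| ≤ |A|(|A|+1)/2, i.e. 11 ≤ |A + A| ≤ 21.
Lower bound 2|A|-1 is attained iff A is an arithmetic progression.
Enumerate sums a + a' for a ≤ a' (symmetric, so this suffices):
a = -4: -4+-4=-8, -4+-1=-5, -4+1=-3, -4+3=-1, -4+5=1, -4+10=6
a = -1: -1+-1=-2, -1+1=0, -1+3=2, -1+5=4, -1+10=9
a = 1: 1+1=2, 1+3=4, 1+5=6, 1+10=11
a = 3: 3+3=6, 3+5=8, 3+10=13
a = 5: 5+5=10, 5+10=15
a = 10: 10+10=20
Distinct sums: {-8, -5, -3, -2, -1, 0, 1, 2, 4, 6, 8, 9, 10, 11, 13, 15, 20}
|A + A| = 17

|A + A| = 17


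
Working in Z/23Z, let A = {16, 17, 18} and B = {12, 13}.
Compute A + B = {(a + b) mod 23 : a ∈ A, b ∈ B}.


Work in Z/23Z: reduce every sum a + b modulo 23.
Enumerate all 6 pairs:
a = 16: 16+12=5, 16+13=6
a = 17: 17+12=6, 17+13=7
a = 18: 18+12=7, 18+13=8
Distinct residues collected: {5, 6, 7, 8}
|A + B| = 4 (out of 23 total residues).

A + B = {5, 6, 7, 8}


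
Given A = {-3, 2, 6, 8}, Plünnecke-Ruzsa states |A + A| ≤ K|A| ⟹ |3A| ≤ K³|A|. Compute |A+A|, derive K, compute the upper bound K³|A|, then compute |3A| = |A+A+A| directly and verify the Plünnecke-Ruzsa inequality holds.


|A| = 4.
Step 1: Compute A + A by enumerating all 16 pairs.
A + A = {-6, -1, 3, 4, 5, 8, 10, 12, 14, 16}, so |A + A| = 10.
Step 2: Doubling constant K = |A + A|/|A| = 10/4 = 10/4 ≈ 2.5000.
Step 3: Plünnecke-Ruzsa gives |3A| ≤ K³·|A| = (2.5000)³ · 4 ≈ 62.5000.
Step 4: Compute 3A = A + A + A directly by enumerating all triples (a,b,c) ∈ A³; |3A| = 19.
Step 5: Check 19 ≤ 62.5000? Yes ✓.

K = 10/4, Plünnecke-Ruzsa bound K³|A| ≈ 62.5000, |3A| = 19, inequality holds.


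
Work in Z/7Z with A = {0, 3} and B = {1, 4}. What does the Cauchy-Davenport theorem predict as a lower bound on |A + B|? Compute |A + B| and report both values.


Cauchy-Davenport: |A + B| ≥ min(p, |A| + |B| - 1) for A, B nonempty in Z/pZ.
|A| = 2, |B| = 2, p = 7.
CD lower bound = min(7, 2 + 2 - 1) = min(7, 3) = 3.
Compute A + B mod 7 directly:
a = 0: 0+1=1, 0+4=4
a = 3: 3+1=4, 3+4=0
A + B = {0, 1, 4}, so |A + B| = 3.
Verify: 3 ≥ 3? Yes ✓.

CD lower bound = 3, actual |A + B| = 3.


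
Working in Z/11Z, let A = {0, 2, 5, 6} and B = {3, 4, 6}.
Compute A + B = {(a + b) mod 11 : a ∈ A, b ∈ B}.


Work in Z/11Z: reduce every sum a + b modulo 11.
Enumerate all 12 pairs:
a = 0: 0+3=3, 0+4=4, 0+6=6
a = 2: 2+3=5, 2+4=6, 2+6=8
a = 5: 5+3=8, 5+4=9, 5+6=0
a = 6: 6+3=9, 6+4=10, 6+6=1
Distinct residues collected: {0, 1, 3, 4, 5, 6, 8, 9, 10}
|A + B| = 9 (out of 11 total residues).

A + B = {0, 1, 3, 4, 5, 6, 8, 9, 10}


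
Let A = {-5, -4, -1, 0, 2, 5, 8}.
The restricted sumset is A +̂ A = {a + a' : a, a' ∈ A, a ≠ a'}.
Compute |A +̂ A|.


Restricted sumset: A +̂ A = {a + a' : a ∈ A, a' ∈ A, a ≠ a'}.
Equivalently, take A + A and drop any sum 2a that is achievable ONLY as a + a for a ∈ A (i.e. sums representable only with equal summands).
Enumerate pairs (a, a') with a < a' (symmetric, so each unordered pair gives one sum; this covers all a ≠ a'):
  -5 + -4 = -9
  -5 + -1 = -6
  -5 + 0 = -5
  -5 + 2 = -3
  -5 + 5 = 0
  -5 + 8 = 3
  -4 + -1 = -5
  -4 + 0 = -4
  -4 + 2 = -2
  -4 + 5 = 1
  -4 + 8 = 4
  -1 + 0 = -1
  -1 + 2 = 1
  -1 + 5 = 4
  -1 + 8 = 7
  0 + 2 = 2
  0 + 5 = 5
  0 + 8 = 8
  2 + 5 = 7
  2 + 8 = 10
  5 + 8 = 13
Collected distinct sums: {-9, -6, -5, -4, -3, -2, -1, 0, 1, 2, 3, 4, 5, 7, 8, 10, 13}
|A +̂ A| = 17
(Reference bound: |A +̂ A| ≥ 2|A| - 3 for |A| ≥ 2, with |A| = 7 giving ≥ 11.)

|A +̂ A| = 17


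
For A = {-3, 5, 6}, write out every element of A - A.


A - A = {a - a' : a, a' ∈ A}.
Compute a - a' for each ordered pair (a, a'):
a = -3: -3--3=0, -3-5=-8, -3-6=-9
a = 5: 5--3=8, 5-5=0, 5-6=-1
a = 6: 6--3=9, 6-5=1, 6-6=0
Collecting distinct values (and noting 0 appears from a-a):
A - A = {-9, -8, -1, 0, 1, 8, 9}
|A - A| = 7

A - A = {-9, -8, -1, 0, 1, 8, 9}


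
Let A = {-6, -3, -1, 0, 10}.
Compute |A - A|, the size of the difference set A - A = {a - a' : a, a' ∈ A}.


A - A = {a - a' : a, a' ∈ A}; |A| = 5.
Bounds: 2|A|-1 ≤ |A - A| ≤ |A|² - |A| + 1, i.e. 9 ≤ |A - A| ≤ 21.
Note: 0 ∈ A - A always (from a - a). The set is symmetric: if d ∈ A - A then -d ∈ A - A.
Enumerate nonzero differences d = a - a' with a > a' (then include -d):
Positive differences: {1, 2, 3, 5, 6, 10, 11, 13, 16}
Full difference set: {0} ∪ (positive diffs) ∪ (negative diffs).
|A - A| = 1 + 2·9 = 19 (matches direct enumeration: 19).

|A - A| = 19


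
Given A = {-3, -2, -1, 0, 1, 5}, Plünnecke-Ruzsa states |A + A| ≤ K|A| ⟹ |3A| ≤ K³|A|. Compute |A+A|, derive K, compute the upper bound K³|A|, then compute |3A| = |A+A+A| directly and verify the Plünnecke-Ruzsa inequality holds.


|A| = 6.
Step 1: Compute A + A by enumerating all 36 pairs.
A + A = {-6, -5, -4, -3, -2, -1, 0, 1, 2, 3, 4, 5, 6, 10}, so |A + A| = 14.
Step 2: Doubling constant K = |A + A|/|A| = 14/6 = 14/6 ≈ 2.3333.
Step 3: Plünnecke-Ruzsa gives |3A| ≤ K³·|A| = (2.3333)³ · 6 ≈ 76.2222.
Step 4: Compute 3A = A + A + A directly by enumerating all triples (a,b,c) ∈ A³; |3A| = 22.
Step 5: Check 22 ≤ 76.2222? Yes ✓.

K = 14/6, Plünnecke-Ruzsa bound K³|A| ≈ 76.2222, |3A| = 22, inequality holds.


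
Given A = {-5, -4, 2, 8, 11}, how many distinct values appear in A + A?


A + A = {a + a' : a, a' ∈ A}; |A| = 5.
General bounds: 2|A| - 1 ≤ |A + A| ≤ |A|(|A|+1)/2, i.e. 9 ≤ |A + A| ≤ 15.
Lower bound 2|A|-1 is attained iff A is an arithmetic progression.
Enumerate sums a + a' for a ≤ a' (symmetric, so this suffices):
a = -5: -5+-5=-10, -5+-4=-9, -5+2=-3, -5+8=3, -5+11=6
a = -4: -4+-4=-8, -4+2=-2, -4+8=4, -4+11=7
a = 2: 2+2=4, 2+8=10, 2+11=13
a = 8: 8+8=16, 8+11=19
a = 11: 11+11=22
Distinct sums: {-10, -9, -8, -3, -2, 3, 4, 6, 7, 10, 13, 16, 19, 22}
|A + A| = 14

|A + A| = 14


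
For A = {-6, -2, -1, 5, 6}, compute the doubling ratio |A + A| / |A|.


|A| = 5.
Compute A + A by enumerating all 25 pairs.
A + A = {-12, -8, -7, -4, -3, -2, -1, 0, 3, 4, 5, 10, 11, 12}, so |A + A| = 14.
K = |A + A| / |A| = 14/5 (already in lowest terms) ≈ 2.8000.
Reference: AP of size 5 gives K = 9/5 ≈ 1.8000; a fully generic set of size 5 gives K ≈ 3.0000.

|A| = 5, |A + A| = 14, K = 14/5.


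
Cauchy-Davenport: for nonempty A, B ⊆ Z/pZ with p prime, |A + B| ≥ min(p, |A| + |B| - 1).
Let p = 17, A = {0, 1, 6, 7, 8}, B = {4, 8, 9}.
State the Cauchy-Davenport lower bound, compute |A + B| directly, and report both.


Cauchy-Davenport: |A + B| ≥ min(p, |A| + |B| - 1) for A, B nonempty in Z/pZ.
|A| = 5, |B| = 3, p = 17.
CD lower bound = min(17, 5 + 3 - 1) = min(17, 7) = 7.
Compute A + B mod 17 directly:
a = 0: 0+4=4, 0+8=8, 0+9=9
a = 1: 1+4=5, 1+8=9, 1+9=10
a = 6: 6+4=10, 6+8=14, 6+9=15
a = 7: 7+4=11, 7+8=15, 7+9=16
a = 8: 8+4=12, 8+8=16, 8+9=0
A + B = {0, 4, 5, 8, 9, 10, 11, 12, 14, 15, 16}, so |A + B| = 11.
Verify: 11 ≥ 7? Yes ✓.

CD lower bound = 7, actual |A + B| = 11.


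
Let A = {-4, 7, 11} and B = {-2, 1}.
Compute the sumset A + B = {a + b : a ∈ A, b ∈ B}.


A + B = {a + b : a ∈ A, b ∈ B}.
Enumerate all |A|·|B| = 3·2 = 6 pairs (a, b) and collect distinct sums.
a = -4: -4+-2=-6, -4+1=-3
a = 7: 7+-2=5, 7+1=8
a = 11: 11+-2=9, 11+1=12
Collecting distinct sums: A + B = {-6, -3, 5, 8, 9, 12}
|A + B| = 6

A + B = {-6, -3, 5, 8, 9, 12}


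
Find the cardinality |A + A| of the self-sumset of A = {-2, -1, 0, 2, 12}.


A + A = {a + a' : a, a' ∈ A}; |A| = 5.
General bounds: 2|A| - 1 ≤ |A + A| ≤ |A|(|A|+1)/2, i.e. 9 ≤ |A + A| ≤ 15.
Lower bound 2|A|-1 is attained iff A is an arithmetic progression.
Enumerate sums a + a' for a ≤ a' (symmetric, so this suffices):
a = -2: -2+-2=-4, -2+-1=-3, -2+0=-2, -2+2=0, -2+12=10
a = -1: -1+-1=-2, -1+0=-1, -1+2=1, -1+12=11
a = 0: 0+0=0, 0+2=2, 0+12=12
a = 2: 2+2=4, 2+12=14
a = 12: 12+12=24
Distinct sums: {-4, -3, -2, -1, 0, 1, 2, 4, 10, 11, 12, 14, 24}
|A + A| = 13

|A + A| = 13


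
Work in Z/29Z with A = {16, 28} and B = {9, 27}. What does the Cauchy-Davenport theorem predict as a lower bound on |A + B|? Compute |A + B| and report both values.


Cauchy-Davenport: |A + B| ≥ min(p, |A| + |B| - 1) for A, B nonempty in Z/pZ.
|A| = 2, |B| = 2, p = 29.
CD lower bound = min(29, 2 + 2 - 1) = min(29, 3) = 3.
Compute A + B mod 29 directly:
a = 16: 16+9=25, 16+27=14
a = 28: 28+9=8, 28+27=26
A + B = {8, 14, 25, 26}, so |A + B| = 4.
Verify: 4 ≥ 3? Yes ✓.

CD lower bound = 3, actual |A + B| = 4.


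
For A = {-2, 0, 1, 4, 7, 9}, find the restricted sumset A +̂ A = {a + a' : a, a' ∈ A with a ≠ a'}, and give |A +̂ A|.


Restricted sumset: A +̂ A = {a + a' : a ∈ A, a' ∈ A, a ≠ a'}.
Equivalently, take A + A and drop any sum 2a that is achievable ONLY as a + a for a ∈ A (i.e. sums representable only with equal summands).
Enumerate pairs (a, a') with a < a' (symmetric, so each unordered pair gives one sum; this covers all a ≠ a'):
  -2 + 0 = -2
  -2 + 1 = -1
  -2 + 4 = 2
  -2 + 7 = 5
  -2 + 9 = 7
  0 + 1 = 1
  0 + 4 = 4
  0 + 7 = 7
  0 + 9 = 9
  1 + 4 = 5
  1 + 7 = 8
  1 + 9 = 10
  4 + 7 = 11
  4 + 9 = 13
  7 + 9 = 16
Collected distinct sums: {-2, -1, 1, 2, 4, 5, 7, 8, 9, 10, 11, 13, 16}
|A +̂ A| = 13
(Reference bound: |A +̂ A| ≥ 2|A| - 3 for |A| ≥ 2, with |A| = 6 giving ≥ 9.)

|A +̂ A| = 13


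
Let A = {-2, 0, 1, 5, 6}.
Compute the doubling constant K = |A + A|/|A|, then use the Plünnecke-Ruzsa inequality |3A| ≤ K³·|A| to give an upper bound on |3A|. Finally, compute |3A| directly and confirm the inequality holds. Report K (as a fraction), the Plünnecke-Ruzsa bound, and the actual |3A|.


|A| = 5.
Step 1: Compute A + A by enumerating all 25 pairs.
A + A = {-4, -2, -1, 0, 1, 2, 3, 4, 5, 6, 7, 10, 11, 12}, so |A + A| = 14.
Step 2: Doubling constant K = |A + A|/|A| = 14/5 = 14/5 ≈ 2.8000.
Step 3: Plünnecke-Ruzsa gives |3A| ≤ K³·|A| = (2.8000)³ · 5 ≈ 109.7600.
Step 4: Compute 3A = A + A + A directly by enumerating all triples (a,b,c) ∈ A³; |3A| = 23.
Step 5: Check 23 ≤ 109.7600? Yes ✓.

K = 14/5, Plünnecke-Ruzsa bound K³|A| ≈ 109.7600, |3A| = 23, inequality holds.


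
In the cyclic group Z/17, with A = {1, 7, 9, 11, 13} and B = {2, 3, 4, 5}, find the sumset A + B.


Work in Z/17Z: reduce every sum a + b modulo 17.
Enumerate all 20 pairs:
a = 1: 1+2=3, 1+3=4, 1+4=5, 1+5=6
a = 7: 7+2=9, 7+3=10, 7+4=11, 7+5=12
a = 9: 9+2=11, 9+3=12, 9+4=13, 9+5=14
a = 11: 11+2=13, 11+3=14, 11+4=15, 11+5=16
a = 13: 13+2=15, 13+3=16, 13+4=0, 13+5=1
Distinct residues collected: {0, 1, 3, 4, 5, 6, 9, 10, 11, 12, 13, 14, 15, 16}
|A + B| = 14 (out of 17 total residues).

A + B = {0, 1, 3, 4, 5, 6, 9, 10, 11, 12, 13, 14, 15, 16}


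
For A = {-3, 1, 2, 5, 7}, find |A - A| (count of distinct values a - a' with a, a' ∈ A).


A - A = {a - a' : a, a' ∈ A}; |A| = 5.
Bounds: 2|A|-1 ≤ |A - A| ≤ |A|² - |A| + 1, i.e. 9 ≤ |A - A| ≤ 21.
Note: 0 ∈ A - A always (from a - a). The set is symmetric: if d ∈ A - A then -d ∈ A - A.
Enumerate nonzero differences d = a - a' with a > a' (then include -d):
Positive differences: {1, 2, 3, 4, 5, 6, 8, 10}
Full difference set: {0} ∪ (positive diffs) ∪ (negative diffs).
|A - A| = 1 + 2·8 = 17 (matches direct enumeration: 17).

|A - A| = 17


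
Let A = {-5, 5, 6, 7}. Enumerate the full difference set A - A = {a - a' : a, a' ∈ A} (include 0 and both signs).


A - A = {a - a' : a, a' ∈ A}.
Compute a - a' for each ordered pair (a, a'):
a = -5: -5--5=0, -5-5=-10, -5-6=-11, -5-7=-12
a = 5: 5--5=10, 5-5=0, 5-6=-1, 5-7=-2
a = 6: 6--5=11, 6-5=1, 6-6=0, 6-7=-1
a = 7: 7--5=12, 7-5=2, 7-6=1, 7-7=0
Collecting distinct values (and noting 0 appears from a-a):
A - A = {-12, -11, -10, -2, -1, 0, 1, 2, 10, 11, 12}
|A - A| = 11

A - A = {-12, -11, -10, -2, -1, 0, 1, 2, 10, 11, 12}


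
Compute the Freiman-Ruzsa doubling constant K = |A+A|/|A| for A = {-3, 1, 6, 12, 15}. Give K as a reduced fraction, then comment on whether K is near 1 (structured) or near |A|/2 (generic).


|A| = 5.
Compute A + A by enumerating all 25 pairs.
A + A = {-6, -2, 2, 3, 7, 9, 12, 13, 16, 18, 21, 24, 27, 30}, so |A + A| = 14.
K = |A + A| / |A| = 14/5 (already in lowest terms) ≈ 2.8000.
Reference: AP of size 5 gives K = 9/5 ≈ 1.8000; a fully generic set of size 5 gives K ≈ 3.0000.

|A| = 5, |A + A| = 14, K = 14/5.


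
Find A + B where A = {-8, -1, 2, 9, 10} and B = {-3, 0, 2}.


A + B = {a + b : a ∈ A, b ∈ B}.
Enumerate all |A|·|B| = 5·3 = 15 pairs (a, b) and collect distinct sums.
a = -8: -8+-3=-11, -8+0=-8, -8+2=-6
a = -1: -1+-3=-4, -1+0=-1, -1+2=1
a = 2: 2+-3=-1, 2+0=2, 2+2=4
a = 9: 9+-3=6, 9+0=9, 9+2=11
a = 10: 10+-3=7, 10+0=10, 10+2=12
Collecting distinct sums: A + B = {-11, -8, -6, -4, -1, 1, 2, 4, 6, 7, 9, 10, 11, 12}
|A + B| = 14

A + B = {-11, -8, -6, -4, -1, 1, 2, 4, 6, 7, 9, 10, 11, 12}


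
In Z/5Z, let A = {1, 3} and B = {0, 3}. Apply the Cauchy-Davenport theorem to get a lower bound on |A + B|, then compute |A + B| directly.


Cauchy-Davenport: |A + B| ≥ min(p, |A| + |B| - 1) for A, B nonempty in Z/pZ.
|A| = 2, |B| = 2, p = 5.
CD lower bound = min(5, 2 + 2 - 1) = min(5, 3) = 3.
Compute A + B mod 5 directly:
a = 1: 1+0=1, 1+3=4
a = 3: 3+0=3, 3+3=1
A + B = {1, 3, 4}, so |A + B| = 3.
Verify: 3 ≥ 3? Yes ✓.

CD lower bound = 3, actual |A + B| = 3.


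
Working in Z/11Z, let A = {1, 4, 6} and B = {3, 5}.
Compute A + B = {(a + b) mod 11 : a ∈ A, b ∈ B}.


Work in Z/11Z: reduce every sum a + b modulo 11.
Enumerate all 6 pairs:
a = 1: 1+3=4, 1+5=6
a = 4: 4+3=7, 4+5=9
a = 6: 6+3=9, 6+5=0
Distinct residues collected: {0, 4, 6, 7, 9}
|A + B| = 5 (out of 11 total residues).

A + B = {0, 4, 6, 7, 9}


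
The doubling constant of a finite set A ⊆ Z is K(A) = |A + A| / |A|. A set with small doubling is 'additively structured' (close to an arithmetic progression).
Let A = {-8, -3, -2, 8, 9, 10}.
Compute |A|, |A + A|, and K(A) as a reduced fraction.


|A| = 6.
Compute A + A by enumerating all 36 pairs.
A + A = {-16, -11, -10, -6, -5, -4, 0, 1, 2, 5, 6, 7, 8, 16, 17, 18, 19, 20}, so |A + A| = 18.
K = |A + A| / |A| = 18/6 = 3/1 ≈ 3.0000.
Reference: AP of size 6 gives K = 11/6 ≈ 1.8333; a fully generic set of size 6 gives K ≈ 3.5000.

|A| = 6, |A + A| = 18, K = 18/6 = 3/1.


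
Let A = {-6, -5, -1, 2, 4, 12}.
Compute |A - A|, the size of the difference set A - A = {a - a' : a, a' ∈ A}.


A - A = {a - a' : a, a' ∈ A}; |A| = 6.
Bounds: 2|A|-1 ≤ |A - A| ≤ |A|² - |A| + 1, i.e. 11 ≤ |A - A| ≤ 31.
Note: 0 ∈ A - A always (from a - a). The set is symmetric: if d ∈ A - A then -d ∈ A - A.
Enumerate nonzero differences d = a - a' with a > a' (then include -d):
Positive differences: {1, 2, 3, 4, 5, 7, 8, 9, 10, 13, 17, 18}
Full difference set: {0} ∪ (positive diffs) ∪ (negative diffs).
|A - A| = 1 + 2·12 = 25 (matches direct enumeration: 25).

|A - A| = 25


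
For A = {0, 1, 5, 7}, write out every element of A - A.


A - A = {a - a' : a, a' ∈ A}.
Compute a - a' for each ordered pair (a, a'):
a = 0: 0-0=0, 0-1=-1, 0-5=-5, 0-7=-7
a = 1: 1-0=1, 1-1=0, 1-5=-4, 1-7=-6
a = 5: 5-0=5, 5-1=4, 5-5=0, 5-7=-2
a = 7: 7-0=7, 7-1=6, 7-5=2, 7-7=0
Collecting distinct values (and noting 0 appears from a-a):
A - A = {-7, -6, -5, -4, -2, -1, 0, 1, 2, 4, 5, 6, 7}
|A - A| = 13

A - A = {-7, -6, -5, -4, -2, -1, 0, 1, 2, 4, 5, 6, 7}


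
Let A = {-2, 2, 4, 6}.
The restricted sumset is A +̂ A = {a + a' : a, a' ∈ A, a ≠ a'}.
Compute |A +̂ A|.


Restricted sumset: A +̂ A = {a + a' : a ∈ A, a' ∈ A, a ≠ a'}.
Equivalently, take A + A and drop any sum 2a that is achievable ONLY as a + a for a ∈ A (i.e. sums representable only with equal summands).
Enumerate pairs (a, a') with a < a' (symmetric, so each unordered pair gives one sum; this covers all a ≠ a'):
  -2 + 2 = 0
  -2 + 4 = 2
  -2 + 6 = 4
  2 + 4 = 6
  2 + 6 = 8
  4 + 6 = 10
Collected distinct sums: {0, 2, 4, 6, 8, 10}
|A +̂ A| = 6
(Reference bound: |A +̂ A| ≥ 2|A| - 3 for |A| ≥ 2, with |A| = 4 giving ≥ 5.)

|A +̂ A| = 6


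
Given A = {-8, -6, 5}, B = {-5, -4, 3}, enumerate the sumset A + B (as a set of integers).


A + B = {a + b : a ∈ A, b ∈ B}.
Enumerate all |A|·|B| = 3·3 = 9 pairs (a, b) and collect distinct sums.
a = -8: -8+-5=-13, -8+-4=-12, -8+3=-5
a = -6: -6+-5=-11, -6+-4=-10, -6+3=-3
a = 5: 5+-5=0, 5+-4=1, 5+3=8
Collecting distinct sums: A + B = {-13, -12, -11, -10, -5, -3, 0, 1, 8}
|A + B| = 9

A + B = {-13, -12, -11, -10, -5, -3, 0, 1, 8}


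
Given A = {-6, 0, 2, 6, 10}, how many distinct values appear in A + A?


A + A = {a + a' : a, a' ∈ A}; |A| = 5.
General bounds: 2|A| - 1 ≤ |A + A| ≤ |A|(|A|+1)/2, i.e. 9 ≤ |A + A| ≤ 15.
Lower bound 2|A|-1 is attained iff A is an arithmetic progression.
Enumerate sums a + a' for a ≤ a' (symmetric, so this suffices):
a = -6: -6+-6=-12, -6+0=-6, -6+2=-4, -6+6=0, -6+10=4
a = 0: 0+0=0, 0+2=2, 0+6=6, 0+10=10
a = 2: 2+2=4, 2+6=8, 2+10=12
a = 6: 6+6=12, 6+10=16
a = 10: 10+10=20
Distinct sums: {-12, -6, -4, 0, 2, 4, 6, 8, 10, 12, 16, 20}
|A + A| = 12

|A + A| = 12


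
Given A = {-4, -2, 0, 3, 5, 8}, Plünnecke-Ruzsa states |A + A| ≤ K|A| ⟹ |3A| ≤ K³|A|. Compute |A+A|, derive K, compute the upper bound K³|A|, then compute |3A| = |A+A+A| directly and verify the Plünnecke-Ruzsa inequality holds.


|A| = 6.
Step 1: Compute A + A by enumerating all 36 pairs.
A + A = {-8, -6, -4, -2, -1, 0, 1, 3, 4, 5, 6, 8, 10, 11, 13, 16}, so |A + A| = 16.
Step 2: Doubling constant K = |A + A|/|A| = 16/6 = 16/6 ≈ 2.6667.
Step 3: Plünnecke-Ruzsa gives |3A| ≤ K³·|A| = (2.6667)³ · 6 ≈ 113.7778.
Step 4: Compute 3A = A + A + A directly by enumerating all triples (a,b,c) ∈ A³; |3A| = 30.
Step 5: Check 30 ≤ 113.7778? Yes ✓.

K = 16/6, Plünnecke-Ruzsa bound K³|A| ≈ 113.7778, |3A| = 30, inequality holds.


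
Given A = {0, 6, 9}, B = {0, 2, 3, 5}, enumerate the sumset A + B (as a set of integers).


A + B = {a + b : a ∈ A, b ∈ B}.
Enumerate all |A|·|B| = 3·4 = 12 pairs (a, b) and collect distinct sums.
a = 0: 0+0=0, 0+2=2, 0+3=3, 0+5=5
a = 6: 6+0=6, 6+2=8, 6+3=9, 6+5=11
a = 9: 9+0=9, 9+2=11, 9+3=12, 9+5=14
Collecting distinct sums: A + B = {0, 2, 3, 5, 6, 8, 9, 11, 12, 14}
|A + B| = 10

A + B = {0, 2, 3, 5, 6, 8, 9, 11, 12, 14}


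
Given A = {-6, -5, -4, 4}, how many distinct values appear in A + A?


A + A = {a + a' : a, a' ∈ A}; |A| = 4.
General bounds: 2|A| - 1 ≤ |A + A| ≤ |A|(|A|+1)/2, i.e. 7 ≤ |A + A| ≤ 10.
Lower bound 2|A|-1 is attained iff A is an arithmetic progression.
Enumerate sums a + a' for a ≤ a' (symmetric, so this suffices):
a = -6: -6+-6=-12, -6+-5=-11, -6+-4=-10, -6+4=-2
a = -5: -5+-5=-10, -5+-4=-9, -5+4=-1
a = -4: -4+-4=-8, -4+4=0
a = 4: 4+4=8
Distinct sums: {-12, -11, -10, -9, -8, -2, -1, 0, 8}
|A + A| = 9

|A + A| = 9


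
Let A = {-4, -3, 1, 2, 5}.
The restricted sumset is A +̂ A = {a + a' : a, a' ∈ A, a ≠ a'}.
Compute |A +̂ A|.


Restricted sumset: A +̂ A = {a + a' : a ∈ A, a' ∈ A, a ≠ a'}.
Equivalently, take A + A and drop any sum 2a that is achievable ONLY as a + a for a ∈ A (i.e. sums representable only with equal summands).
Enumerate pairs (a, a') with a < a' (symmetric, so each unordered pair gives one sum; this covers all a ≠ a'):
  -4 + -3 = -7
  -4 + 1 = -3
  -4 + 2 = -2
  -4 + 5 = 1
  -3 + 1 = -2
  -3 + 2 = -1
  -3 + 5 = 2
  1 + 2 = 3
  1 + 5 = 6
  2 + 5 = 7
Collected distinct sums: {-7, -3, -2, -1, 1, 2, 3, 6, 7}
|A +̂ A| = 9
(Reference bound: |A +̂ A| ≥ 2|A| - 3 for |A| ≥ 2, with |A| = 5 giving ≥ 7.)

|A +̂ A| = 9


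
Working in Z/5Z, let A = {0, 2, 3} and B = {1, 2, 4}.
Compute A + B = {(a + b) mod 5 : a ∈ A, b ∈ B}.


Work in Z/5Z: reduce every sum a + b modulo 5.
Enumerate all 9 pairs:
a = 0: 0+1=1, 0+2=2, 0+4=4
a = 2: 2+1=3, 2+2=4, 2+4=1
a = 3: 3+1=4, 3+2=0, 3+4=2
Distinct residues collected: {0, 1, 2, 3, 4}
|A + B| = 5 (out of 5 total residues).

A + B = {0, 1, 2, 3, 4}


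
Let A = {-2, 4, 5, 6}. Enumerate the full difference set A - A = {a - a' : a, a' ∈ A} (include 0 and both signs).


A - A = {a - a' : a, a' ∈ A}.
Compute a - a' for each ordered pair (a, a'):
a = -2: -2--2=0, -2-4=-6, -2-5=-7, -2-6=-8
a = 4: 4--2=6, 4-4=0, 4-5=-1, 4-6=-2
a = 5: 5--2=7, 5-4=1, 5-5=0, 5-6=-1
a = 6: 6--2=8, 6-4=2, 6-5=1, 6-6=0
Collecting distinct values (and noting 0 appears from a-a):
A - A = {-8, -7, -6, -2, -1, 0, 1, 2, 6, 7, 8}
|A - A| = 11

A - A = {-8, -7, -6, -2, -1, 0, 1, 2, 6, 7, 8}


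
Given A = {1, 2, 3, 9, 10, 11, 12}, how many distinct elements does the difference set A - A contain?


A - A = {a - a' : a, a' ∈ A}; |A| = 7.
Bounds: 2|A|-1 ≤ |A - A| ≤ |A|² - |A| + 1, i.e. 13 ≤ |A - A| ≤ 43.
Note: 0 ∈ A - A always (from a - a). The set is symmetric: if d ∈ A - A then -d ∈ A - A.
Enumerate nonzero differences d = a - a' with a > a' (then include -d):
Positive differences: {1, 2, 3, 6, 7, 8, 9, 10, 11}
Full difference set: {0} ∪ (positive diffs) ∪ (negative diffs).
|A - A| = 1 + 2·9 = 19 (matches direct enumeration: 19).

|A - A| = 19


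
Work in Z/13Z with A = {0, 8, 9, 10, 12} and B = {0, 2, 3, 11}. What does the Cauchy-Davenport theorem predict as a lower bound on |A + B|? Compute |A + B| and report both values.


Cauchy-Davenport: |A + B| ≥ min(p, |A| + |B| - 1) for A, B nonempty in Z/pZ.
|A| = 5, |B| = 4, p = 13.
CD lower bound = min(13, 5 + 4 - 1) = min(13, 8) = 8.
Compute A + B mod 13 directly:
a = 0: 0+0=0, 0+2=2, 0+3=3, 0+11=11
a = 8: 8+0=8, 8+2=10, 8+3=11, 8+11=6
a = 9: 9+0=9, 9+2=11, 9+3=12, 9+11=7
a = 10: 10+0=10, 10+2=12, 10+3=0, 10+11=8
a = 12: 12+0=12, 12+2=1, 12+3=2, 12+11=10
A + B = {0, 1, 2, 3, 6, 7, 8, 9, 10, 11, 12}, so |A + B| = 11.
Verify: 11 ≥ 8? Yes ✓.

CD lower bound = 8, actual |A + B| = 11.


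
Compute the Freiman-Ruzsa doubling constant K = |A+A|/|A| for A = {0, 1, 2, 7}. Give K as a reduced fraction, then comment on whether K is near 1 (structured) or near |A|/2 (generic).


|A| = 4.
Compute A + A by enumerating all 16 pairs.
A + A = {0, 1, 2, 3, 4, 7, 8, 9, 14}, so |A + A| = 9.
K = |A + A| / |A| = 9/4 (already in lowest terms) ≈ 2.2500.
Reference: AP of size 4 gives K = 7/4 ≈ 1.7500; a fully generic set of size 4 gives K ≈ 2.5000.

|A| = 4, |A + A| = 9, K = 9/4.


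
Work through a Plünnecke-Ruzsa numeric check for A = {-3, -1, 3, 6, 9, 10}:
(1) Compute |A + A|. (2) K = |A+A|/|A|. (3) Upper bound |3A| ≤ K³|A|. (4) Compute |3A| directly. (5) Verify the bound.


|A| = 6.
Step 1: Compute A + A by enumerating all 36 pairs.
A + A = {-6, -4, -2, 0, 2, 3, 5, 6, 7, 8, 9, 12, 13, 15, 16, 18, 19, 20}, so |A + A| = 18.
Step 2: Doubling constant K = |A + A|/|A| = 18/6 = 18/6 ≈ 3.0000.
Step 3: Plünnecke-Ruzsa gives |3A| ≤ K³·|A| = (3.0000)³ · 6 ≈ 162.0000.
Step 4: Compute 3A = A + A + A directly by enumerating all triples (a,b,c) ∈ A³; |3A| = 35.
Step 5: Check 35 ≤ 162.0000? Yes ✓.

K = 18/6, Plünnecke-Ruzsa bound K³|A| ≈ 162.0000, |3A| = 35, inequality holds.


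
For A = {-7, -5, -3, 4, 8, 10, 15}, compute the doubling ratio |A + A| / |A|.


|A| = 7.
Compute A + A by enumerating all 49 pairs.
A + A = {-14, -12, -10, -8, -6, -3, -1, 1, 3, 5, 7, 8, 10, 12, 14, 16, 18, 19, 20, 23, 25, 30}, so |A + A| = 22.
K = |A + A| / |A| = 22/7 (already in lowest terms) ≈ 3.1429.
Reference: AP of size 7 gives K = 13/7 ≈ 1.8571; a fully generic set of size 7 gives K ≈ 4.0000.

|A| = 7, |A + A| = 22, K = 22/7.


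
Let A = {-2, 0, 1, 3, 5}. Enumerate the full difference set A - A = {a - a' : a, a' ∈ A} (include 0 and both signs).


A - A = {a - a' : a, a' ∈ A}.
Compute a - a' for each ordered pair (a, a'):
a = -2: -2--2=0, -2-0=-2, -2-1=-3, -2-3=-5, -2-5=-7
a = 0: 0--2=2, 0-0=0, 0-1=-1, 0-3=-3, 0-5=-5
a = 1: 1--2=3, 1-0=1, 1-1=0, 1-3=-2, 1-5=-4
a = 3: 3--2=5, 3-0=3, 3-1=2, 3-3=0, 3-5=-2
a = 5: 5--2=7, 5-0=5, 5-1=4, 5-3=2, 5-5=0
Collecting distinct values (and noting 0 appears from a-a):
A - A = {-7, -5, -4, -3, -2, -1, 0, 1, 2, 3, 4, 5, 7}
|A - A| = 13

A - A = {-7, -5, -4, -3, -2, -1, 0, 1, 2, 3, 4, 5, 7}


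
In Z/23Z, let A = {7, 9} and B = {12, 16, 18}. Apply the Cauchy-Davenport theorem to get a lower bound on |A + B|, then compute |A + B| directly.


Cauchy-Davenport: |A + B| ≥ min(p, |A| + |B| - 1) for A, B nonempty in Z/pZ.
|A| = 2, |B| = 3, p = 23.
CD lower bound = min(23, 2 + 3 - 1) = min(23, 4) = 4.
Compute A + B mod 23 directly:
a = 7: 7+12=19, 7+16=0, 7+18=2
a = 9: 9+12=21, 9+16=2, 9+18=4
A + B = {0, 2, 4, 19, 21}, so |A + B| = 5.
Verify: 5 ≥ 4? Yes ✓.

CD lower bound = 4, actual |A + B| = 5.


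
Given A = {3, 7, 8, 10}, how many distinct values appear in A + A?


A + A = {a + a' : a, a' ∈ A}; |A| = 4.
General bounds: 2|A| - 1 ≤ |A + A| ≤ |A|(|A|+1)/2, i.e. 7 ≤ |A + A| ≤ 10.
Lower bound 2|A|-1 is attained iff A is an arithmetic progression.
Enumerate sums a + a' for a ≤ a' (symmetric, so this suffices):
a = 3: 3+3=6, 3+7=10, 3+8=11, 3+10=13
a = 7: 7+7=14, 7+8=15, 7+10=17
a = 8: 8+8=16, 8+10=18
a = 10: 10+10=20
Distinct sums: {6, 10, 11, 13, 14, 15, 16, 17, 18, 20}
|A + A| = 10

|A + A| = 10


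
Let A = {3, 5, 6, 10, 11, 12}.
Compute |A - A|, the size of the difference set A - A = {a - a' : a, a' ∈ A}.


A - A = {a - a' : a, a' ∈ A}; |A| = 6.
Bounds: 2|A|-1 ≤ |A - A| ≤ |A|² - |A| + 1, i.e. 11 ≤ |A - A| ≤ 31.
Note: 0 ∈ A - A always (from a - a). The set is symmetric: if d ∈ A - A then -d ∈ A - A.
Enumerate nonzero differences d = a - a' with a > a' (then include -d):
Positive differences: {1, 2, 3, 4, 5, 6, 7, 8, 9}
Full difference set: {0} ∪ (positive diffs) ∪ (negative diffs).
|A - A| = 1 + 2·9 = 19 (matches direct enumeration: 19).

|A - A| = 19


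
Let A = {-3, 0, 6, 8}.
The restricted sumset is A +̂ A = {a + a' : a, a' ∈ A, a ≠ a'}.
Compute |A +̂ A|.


Restricted sumset: A +̂ A = {a + a' : a ∈ A, a' ∈ A, a ≠ a'}.
Equivalently, take A + A and drop any sum 2a that is achievable ONLY as a + a for a ∈ A (i.e. sums representable only with equal summands).
Enumerate pairs (a, a') with a < a' (symmetric, so each unordered pair gives one sum; this covers all a ≠ a'):
  -3 + 0 = -3
  -3 + 6 = 3
  -3 + 8 = 5
  0 + 6 = 6
  0 + 8 = 8
  6 + 8 = 14
Collected distinct sums: {-3, 3, 5, 6, 8, 14}
|A +̂ A| = 6
(Reference bound: |A +̂ A| ≥ 2|A| - 3 for |A| ≥ 2, with |A| = 4 giving ≥ 5.)

|A +̂ A| = 6


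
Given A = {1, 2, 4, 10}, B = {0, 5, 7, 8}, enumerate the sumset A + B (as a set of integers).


A + B = {a + b : a ∈ A, b ∈ B}.
Enumerate all |A|·|B| = 4·4 = 16 pairs (a, b) and collect distinct sums.
a = 1: 1+0=1, 1+5=6, 1+7=8, 1+8=9
a = 2: 2+0=2, 2+5=7, 2+7=9, 2+8=10
a = 4: 4+0=4, 4+5=9, 4+7=11, 4+8=12
a = 10: 10+0=10, 10+5=15, 10+7=17, 10+8=18
Collecting distinct sums: A + B = {1, 2, 4, 6, 7, 8, 9, 10, 11, 12, 15, 17, 18}
|A + B| = 13

A + B = {1, 2, 4, 6, 7, 8, 9, 10, 11, 12, 15, 17, 18}


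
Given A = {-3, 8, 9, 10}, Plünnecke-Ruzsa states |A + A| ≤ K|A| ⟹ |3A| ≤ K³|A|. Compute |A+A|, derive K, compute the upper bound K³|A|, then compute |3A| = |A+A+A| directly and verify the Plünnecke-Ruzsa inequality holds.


|A| = 4.
Step 1: Compute A + A by enumerating all 16 pairs.
A + A = {-6, 5, 6, 7, 16, 17, 18, 19, 20}, so |A + A| = 9.
Step 2: Doubling constant K = |A + A|/|A| = 9/4 = 9/4 ≈ 2.2500.
Step 3: Plünnecke-Ruzsa gives |3A| ≤ K³·|A| = (2.2500)³ · 4 ≈ 45.5625.
Step 4: Compute 3A = A + A + A directly by enumerating all triples (a,b,c) ∈ A³; |3A| = 16.
Step 5: Check 16 ≤ 45.5625? Yes ✓.

K = 9/4, Plünnecke-Ruzsa bound K³|A| ≈ 45.5625, |3A| = 16, inequality holds.


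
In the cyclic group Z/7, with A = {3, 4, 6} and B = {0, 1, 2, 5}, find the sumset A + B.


Work in Z/7Z: reduce every sum a + b modulo 7.
Enumerate all 12 pairs:
a = 3: 3+0=3, 3+1=4, 3+2=5, 3+5=1
a = 4: 4+0=4, 4+1=5, 4+2=6, 4+5=2
a = 6: 6+0=6, 6+1=0, 6+2=1, 6+5=4
Distinct residues collected: {0, 1, 2, 3, 4, 5, 6}
|A + B| = 7 (out of 7 total residues).

A + B = {0, 1, 2, 3, 4, 5, 6}


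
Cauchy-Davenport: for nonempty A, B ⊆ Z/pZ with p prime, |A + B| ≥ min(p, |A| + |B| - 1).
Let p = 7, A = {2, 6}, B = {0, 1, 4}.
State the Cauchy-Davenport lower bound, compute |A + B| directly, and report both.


Cauchy-Davenport: |A + B| ≥ min(p, |A| + |B| - 1) for A, B nonempty in Z/pZ.
|A| = 2, |B| = 3, p = 7.
CD lower bound = min(7, 2 + 3 - 1) = min(7, 4) = 4.
Compute A + B mod 7 directly:
a = 2: 2+0=2, 2+1=3, 2+4=6
a = 6: 6+0=6, 6+1=0, 6+4=3
A + B = {0, 2, 3, 6}, so |A + B| = 4.
Verify: 4 ≥ 4? Yes ✓.

CD lower bound = 4, actual |A + B| = 4.


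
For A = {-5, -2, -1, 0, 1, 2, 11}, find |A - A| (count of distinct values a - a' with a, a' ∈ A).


A - A = {a - a' : a, a' ∈ A}; |A| = 7.
Bounds: 2|A|-1 ≤ |A - A| ≤ |A|² - |A| + 1, i.e. 13 ≤ |A - A| ≤ 43.
Note: 0 ∈ A - A always (from a - a). The set is symmetric: if d ∈ A - A then -d ∈ A - A.
Enumerate nonzero differences d = a - a' with a > a' (then include -d):
Positive differences: {1, 2, 3, 4, 5, 6, 7, 9, 10, 11, 12, 13, 16}
Full difference set: {0} ∪ (positive diffs) ∪ (negative diffs).
|A - A| = 1 + 2·13 = 27 (matches direct enumeration: 27).

|A - A| = 27


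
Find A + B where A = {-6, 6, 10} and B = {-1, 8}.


A + B = {a + b : a ∈ A, b ∈ B}.
Enumerate all |A|·|B| = 3·2 = 6 pairs (a, b) and collect distinct sums.
a = -6: -6+-1=-7, -6+8=2
a = 6: 6+-1=5, 6+8=14
a = 10: 10+-1=9, 10+8=18
Collecting distinct sums: A + B = {-7, 2, 5, 9, 14, 18}
|A + B| = 6

A + B = {-7, 2, 5, 9, 14, 18}


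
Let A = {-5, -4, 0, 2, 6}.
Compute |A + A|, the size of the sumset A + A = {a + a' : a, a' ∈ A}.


A + A = {a + a' : a, a' ∈ A}; |A| = 5.
General bounds: 2|A| - 1 ≤ |A + A| ≤ |A|(|A|+1)/2, i.e. 9 ≤ |A + A| ≤ 15.
Lower bound 2|A|-1 is attained iff A is an arithmetic progression.
Enumerate sums a + a' for a ≤ a' (symmetric, so this suffices):
a = -5: -5+-5=-10, -5+-4=-9, -5+0=-5, -5+2=-3, -5+6=1
a = -4: -4+-4=-8, -4+0=-4, -4+2=-2, -4+6=2
a = 0: 0+0=0, 0+2=2, 0+6=6
a = 2: 2+2=4, 2+6=8
a = 6: 6+6=12
Distinct sums: {-10, -9, -8, -5, -4, -3, -2, 0, 1, 2, 4, 6, 8, 12}
|A + A| = 14

|A + A| = 14


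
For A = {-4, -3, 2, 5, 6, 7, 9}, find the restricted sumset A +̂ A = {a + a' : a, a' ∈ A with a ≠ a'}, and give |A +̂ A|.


Restricted sumset: A +̂ A = {a + a' : a ∈ A, a' ∈ A, a ≠ a'}.
Equivalently, take A + A and drop any sum 2a that is achievable ONLY as a + a for a ∈ A (i.e. sums representable only with equal summands).
Enumerate pairs (a, a') with a < a' (symmetric, so each unordered pair gives one sum; this covers all a ≠ a'):
  -4 + -3 = -7
  -4 + 2 = -2
  -4 + 5 = 1
  -4 + 6 = 2
  -4 + 7 = 3
  -4 + 9 = 5
  -3 + 2 = -1
  -3 + 5 = 2
  -3 + 6 = 3
  -3 + 7 = 4
  -3 + 9 = 6
  2 + 5 = 7
  2 + 6 = 8
  2 + 7 = 9
  2 + 9 = 11
  5 + 6 = 11
  5 + 7 = 12
  5 + 9 = 14
  6 + 7 = 13
  6 + 9 = 15
  7 + 9 = 16
Collected distinct sums: {-7, -2, -1, 1, 2, 3, 4, 5, 6, 7, 8, 9, 11, 12, 13, 14, 15, 16}
|A +̂ A| = 18
(Reference bound: |A +̂ A| ≥ 2|A| - 3 for |A| ≥ 2, with |A| = 7 giving ≥ 11.)

|A +̂ A| = 18


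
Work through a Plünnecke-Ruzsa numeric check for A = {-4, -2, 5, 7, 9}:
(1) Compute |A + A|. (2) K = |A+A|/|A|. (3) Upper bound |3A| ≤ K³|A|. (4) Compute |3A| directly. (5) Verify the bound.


|A| = 5.
Step 1: Compute A + A by enumerating all 25 pairs.
A + A = {-8, -6, -4, 1, 3, 5, 7, 10, 12, 14, 16, 18}, so |A + A| = 12.
Step 2: Doubling constant K = |A + A|/|A| = 12/5 = 12/5 ≈ 2.4000.
Step 3: Plünnecke-Ruzsa gives |3A| ≤ K³·|A| = (2.4000)³ · 5 ≈ 69.1200.
Step 4: Compute 3A = A + A + A directly by enumerating all triples (a,b,c) ∈ A³; |3A| = 22.
Step 5: Check 22 ≤ 69.1200? Yes ✓.

K = 12/5, Plünnecke-Ruzsa bound K³|A| ≈ 69.1200, |3A| = 22, inequality holds.


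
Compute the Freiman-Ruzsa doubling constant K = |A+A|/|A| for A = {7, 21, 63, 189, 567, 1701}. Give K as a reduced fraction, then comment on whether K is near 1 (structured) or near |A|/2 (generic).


|A| = 6.
Compute A + A by enumerating all 36 pairs.
A + A = {14, 28, 42, 70, 84, 126, 196, 210, 252, 378, 574, 588, 630, 756, 1134, 1708, 1722, 1764, 1890, 2268, 3402}, so |A + A| = 21.
K = |A + A| / |A| = 21/6 = 7/2 ≈ 3.5000.
Reference: AP of size 6 gives K = 11/6 ≈ 1.8333; a fully generic set of size 6 gives K ≈ 3.5000.

|A| = 6, |A + A| = 21, K = 21/6 = 7/2.


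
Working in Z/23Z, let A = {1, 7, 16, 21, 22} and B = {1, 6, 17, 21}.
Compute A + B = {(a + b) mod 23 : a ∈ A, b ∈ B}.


Work in Z/23Z: reduce every sum a + b modulo 23.
Enumerate all 20 pairs:
a = 1: 1+1=2, 1+6=7, 1+17=18, 1+21=22
a = 7: 7+1=8, 7+6=13, 7+17=1, 7+21=5
a = 16: 16+1=17, 16+6=22, 16+17=10, 16+21=14
a = 21: 21+1=22, 21+6=4, 21+17=15, 21+21=19
a = 22: 22+1=0, 22+6=5, 22+17=16, 22+21=20
Distinct residues collected: {0, 1, 2, 4, 5, 7, 8, 10, 13, 14, 15, 16, 17, 18, 19, 20, 22}
|A + B| = 17 (out of 23 total residues).

A + B = {0, 1, 2, 4, 5, 7, 8, 10, 13, 14, 15, 16, 17, 18, 19, 20, 22}


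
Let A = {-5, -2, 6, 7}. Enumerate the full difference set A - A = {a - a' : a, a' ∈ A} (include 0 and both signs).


A - A = {a - a' : a, a' ∈ A}.
Compute a - a' for each ordered pair (a, a'):
a = -5: -5--5=0, -5--2=-3, -5-6=-11, -5-7=-12
a = -2: -2--5=3, -2--2=0, -2-6=-8, -2-7=-9
a = 6: 6--5=11, 6--2=8, 6-6=0, 6-7=-1
a = 7: 7--5=12, 7--2=9, 7-6=1, 7-7=0
Collecting distinct values (and noting 0 appears from a-a):
A - A = {-12, -11, -9, -8, -3, -1, 0, 1, 3, 8, 9, 11, 12}
|A - A| = 13

A - A = {-12, -11, -9, -8, -3, -1, 0, 1, 3, 8, 9, 11, 12}


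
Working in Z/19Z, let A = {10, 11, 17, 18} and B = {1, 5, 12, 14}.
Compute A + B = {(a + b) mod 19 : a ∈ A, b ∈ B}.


Work in Z/19Z: reduce every sum a + b modulo 19.
Enumerate all 16 pairs:
a = 10: 10+1=11, 10+5=15, 10+12=3, 10+14=5
a = 11: 11+1=12, 11+5=16, 11+12=4, 11+14=6
a = 17: 17+1=18, 17+5=3, 17+12=10, 17+14=12
a = 18: 18+1=0, 18+5=4, 18+12=11, 18+14=13
Distinct residues collected: {0, 3, 4, 5, 6, 10, 11, 12, 13, 15, 16, 18}
|A + B| = 12 (out of 19 total residues).

A + B = {0, 3, 4, 5, 6, 10, 11, 12, 13, 15, 16, 18}


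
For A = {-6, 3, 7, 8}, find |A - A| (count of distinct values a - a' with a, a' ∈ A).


A - A = {a - a' : a, a' ∈ A}; |A| = 4.
Bounds: 2|A|-1 ≤ |A - A| ≤ |A|² - |A| + 1, i.e. 7 ≤ |A - A| ≤ 13.
Note: 0 ∈ A - A always (from a - a). The set is symmetric: if d ∈ A - A then -d ∈ A - A.
Enumerate nonzero differences d = a - a' with a > a' (then include -d):
Positive differences: {1, 4, 5, 9, 13, 14}
Full difference set: {0} ∪ (positive diffs) ∪ (negative diffs).
|A - A| = 1 + 2·6 = 13 (matches direct enumeration: 13).

|A - A| = 13


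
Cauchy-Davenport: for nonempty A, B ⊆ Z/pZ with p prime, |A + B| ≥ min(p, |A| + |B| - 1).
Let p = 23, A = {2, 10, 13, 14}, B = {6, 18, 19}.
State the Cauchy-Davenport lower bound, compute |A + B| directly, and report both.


Cauchy-Davenport: |A + B| ≥ min(p, |A| + |B| - 1) for A, B nonempty in Z/pZ.
|A| = 4, |B| = 3, p = 23.
CD lower bound = min(23, 4 + 3 - 1) = min(23, 6) = 6.
Compute A + B mod 23 directly:
a = 2: 2+6=8, 2+18=20, 2+19=21
a = 10: 10+6=16, 10+18=5, 10+19=6
a = 13: 13+6=19, 13+18=8, 13+19=9
a = 14: 14+6=20, 14+18=9, 14+19=10
A + B = {5, 6, 8, 9, 10, 16, 19, 20, 21}, so |A + B| = 9.
Verify: 9 ≥ 6? Yes ✓.

CD lower bound = 6, actual |A + B| = 9.


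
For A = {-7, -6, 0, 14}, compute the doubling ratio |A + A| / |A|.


|A| = 4.
Compute A + A by enumerating all 16 pairs.
A + A = {-14, -13, -12, -7, -6, 0, 7, 8, 14, 28}, so |A + A| = 10.
K = |A + A| / |A| = 10/4 = 5/2 ≈ 2.5000.
Reference: AP of size 4 gives K = 7/4 ≈ 1.7500; a fully generic set of size 4 gives K ≈ 2.5000.

|A| = 4, |A + A| = 10, K = 10/4 = 5/2.


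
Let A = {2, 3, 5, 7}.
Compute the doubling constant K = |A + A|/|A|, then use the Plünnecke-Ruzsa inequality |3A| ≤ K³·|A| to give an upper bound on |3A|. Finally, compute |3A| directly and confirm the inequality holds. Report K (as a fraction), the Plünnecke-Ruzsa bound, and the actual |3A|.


|A| = 4.
Step 1: Compute A + A by enumerating all 16 pairs.
A + A = {4, 5, 6, 7, 8, 9, 10, 12, 14}, so |A + A| = 9.
Step 2: Doubling constant K = |A + A|/|A| = 9/4 = 9/4 ≈ 2.2500.
Step 3: Plünnecke-Ruzsa gives |3A| ≤ K³·|A| = (2.2500)³ · 4 ≈ 45.5625.
Step 4: Compute 3A = A + A + A directly by enumerating all triples (a,b,c) ∈ A³; |3A| = 14.
Step 5: Check 14 ≤ 45.5625? Yes ✓.

K = 9/4, Plünnecke-Ruzsa bound K³|A| ≈ 45.5625, |3A| = 14, inequality holds.


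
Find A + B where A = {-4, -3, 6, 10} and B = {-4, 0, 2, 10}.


A + B = {a + b : a ∈ A, b ∈ B}.
Enumerate all |A|·|B| = 4·4 = 16 pairs (a, b) and collect distinct sums.
a = -4: -4+-4=-8, -4+0=-4, -4+2=-2, -4+10=6
a = -3: -3+-4=-7, -3+0=-3, -3+2=-1, -3+10=7
a = 6: 6+-4=2, 6+0=6, 6+2=8, 6+10=16
a = 10: 10+-4=6, 10+0=10, 10+2=12, 10+10=20
Collecting distinct sums: A + B = {-8, -7, -4, -3, -2, -1, 2, 6, 7, 8, 10, 12, 16, 20}
|A + B| = 14

A + B = {-8, -7, -4, -3, -2, -1, 2, 6, 7, 8, 10, 12, 16, 20}


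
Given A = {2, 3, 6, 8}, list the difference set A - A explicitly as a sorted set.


A - A = {a - a' : a, a' ∈ A}.
Compute a - a' for each ordered pair (a, a'):
a = 2: 2-2=0, 2-3=-1, 2-6=-4, 2-8=-6
a = 3: 3-2=1, 3-3=0, 3-6=-3, 3-8=-5
a = 6: 6-2=4, 6-3=3, 6-6=0, 6-8=-2
a = 8: 8-2=6, 8-3=5, 8-6=2, 8-8=0
Collecting distinct values (and noting 0 appears from a-a):
A - A = {-6, -5, -4, -3, -2, -1, 0, 1, 2, 3, 4, 5, 6}
|A - A| = 13

A - A = {-6, -5, -4, -3, -2, -1, 0, 1, 2, 3, 4, 5, 6}


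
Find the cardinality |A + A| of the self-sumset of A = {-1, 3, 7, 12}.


A + A = {a + a' : a, a' ∈ A}; |A| = 4.
General bounds: 2|A| - 1 ≤ |A + A| ≤ |A|(|A|+1)/2, i.e. 7 ≤ |A + A| ≤ 10.
Lower bound 2|A|-1 is attained iff A is an arithmetic progression.
Enumerate sums a + a' for a ≤ a' (symmetric, so this suffices):
a = -1: -1+-1=-2, -1+3=2, -1+7=6, -1+12=11
a = 3: 3+3=6, 3+7=10, 3+12=15
a = 7: 7+7=14, 7+12=19
a = 12: 12+12=24
Distinct sums: {-2, 2, 6, 10, 11, 14, 15, 19, 24}
|A + A| = 9

|A + A| = 9
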